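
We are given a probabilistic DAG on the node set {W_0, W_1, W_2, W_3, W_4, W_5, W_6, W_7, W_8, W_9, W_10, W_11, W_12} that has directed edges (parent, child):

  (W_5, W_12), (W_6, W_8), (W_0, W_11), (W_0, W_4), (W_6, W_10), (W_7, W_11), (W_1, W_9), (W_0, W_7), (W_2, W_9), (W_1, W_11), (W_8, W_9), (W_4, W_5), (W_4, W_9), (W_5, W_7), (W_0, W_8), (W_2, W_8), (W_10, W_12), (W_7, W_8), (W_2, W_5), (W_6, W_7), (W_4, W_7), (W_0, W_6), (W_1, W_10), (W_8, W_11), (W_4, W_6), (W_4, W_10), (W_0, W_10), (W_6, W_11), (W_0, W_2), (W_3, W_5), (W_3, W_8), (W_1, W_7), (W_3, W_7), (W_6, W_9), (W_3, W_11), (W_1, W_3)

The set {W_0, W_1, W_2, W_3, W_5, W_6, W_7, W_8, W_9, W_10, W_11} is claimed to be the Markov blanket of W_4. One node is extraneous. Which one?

W_11

The Markov blanket of a node is its parents, its children, and the other parents of its children.
W_4 has children W_5, W_6, W_7, W_9, W_10.
W_4's parents: W_0.
Other parents of W_4's children:
  parents(W_5) \ {W_4} = {W_2, W_3}.
  W_6 also has parent W_0.
  parents(W_7) \ {W_4} = {W_0, W_1, W_3, W_5, W_6}.
  W_9 also has parents W_1, W_2, W_6, W_8.
  W_10 also has parents W_0, W_1, W_6.
MB(W_4) = {W_0, W_1, W_2, W_3, W_5, W_6, W_7, W_8, W_9, W_10}.
W_11 is neither a parent, child, nor co-parent of W_4, so it does not belong.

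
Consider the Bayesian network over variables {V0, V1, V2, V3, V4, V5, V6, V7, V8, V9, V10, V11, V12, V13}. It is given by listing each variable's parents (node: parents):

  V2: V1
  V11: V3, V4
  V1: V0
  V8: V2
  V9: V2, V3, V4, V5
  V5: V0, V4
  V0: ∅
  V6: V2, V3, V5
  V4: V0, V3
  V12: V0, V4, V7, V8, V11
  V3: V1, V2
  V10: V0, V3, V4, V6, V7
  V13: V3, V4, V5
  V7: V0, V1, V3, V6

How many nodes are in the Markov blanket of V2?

7

V2 has parent V1.
Children of V2: V3, V6, V8, V9.
Other parents of V2's children:
  V3: V1
  V6: V3, V5
  V8: —
  V9: V3, V4, V5
MB(V2) = {V1, V3, V4, V5, V6, V8, V9}, which has 7 nodes.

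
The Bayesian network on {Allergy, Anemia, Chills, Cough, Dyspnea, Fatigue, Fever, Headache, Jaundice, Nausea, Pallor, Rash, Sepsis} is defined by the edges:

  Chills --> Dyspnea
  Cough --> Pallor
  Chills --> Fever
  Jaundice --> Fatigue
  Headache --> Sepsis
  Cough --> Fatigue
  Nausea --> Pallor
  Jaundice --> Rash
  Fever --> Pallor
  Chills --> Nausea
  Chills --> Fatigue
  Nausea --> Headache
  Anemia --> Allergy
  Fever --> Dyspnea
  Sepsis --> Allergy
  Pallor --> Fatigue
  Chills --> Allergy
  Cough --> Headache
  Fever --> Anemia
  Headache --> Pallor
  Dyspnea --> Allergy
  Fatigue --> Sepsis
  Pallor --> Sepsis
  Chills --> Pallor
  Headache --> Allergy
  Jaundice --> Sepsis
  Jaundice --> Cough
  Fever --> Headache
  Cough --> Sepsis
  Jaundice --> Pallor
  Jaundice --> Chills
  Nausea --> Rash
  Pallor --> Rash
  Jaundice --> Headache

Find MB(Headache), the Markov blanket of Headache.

Recall MB(v) = parents ∪ children ∪ spouses, where spouses are the other parents of v's children.
Headache has parents Cough, Fever, Jaundice, Nausea.
Headache has children Allergy, Pallor, Sepsis.
Co-parents of Headache (other parents of its children):
  Pallor: Chills, Cough, Fever, Jaundice, Nausea
  Sepsis: Cough, Fatigue, Jaundice, Pallor
  Allergy: Anemia, Chills, Dyspnea, Sepsis
Taking the union gives {Allergy, Anemia, Chills, Cough, Dyspnea, Fatigue, Fever, Jaundice, Nausea, Pallor, Sepsis}.

{Allergy, Anemia, Chills, Cough, Dyspnea, Fatigue, Fever, Jaundice, Nausea, Pallor, Sepsis}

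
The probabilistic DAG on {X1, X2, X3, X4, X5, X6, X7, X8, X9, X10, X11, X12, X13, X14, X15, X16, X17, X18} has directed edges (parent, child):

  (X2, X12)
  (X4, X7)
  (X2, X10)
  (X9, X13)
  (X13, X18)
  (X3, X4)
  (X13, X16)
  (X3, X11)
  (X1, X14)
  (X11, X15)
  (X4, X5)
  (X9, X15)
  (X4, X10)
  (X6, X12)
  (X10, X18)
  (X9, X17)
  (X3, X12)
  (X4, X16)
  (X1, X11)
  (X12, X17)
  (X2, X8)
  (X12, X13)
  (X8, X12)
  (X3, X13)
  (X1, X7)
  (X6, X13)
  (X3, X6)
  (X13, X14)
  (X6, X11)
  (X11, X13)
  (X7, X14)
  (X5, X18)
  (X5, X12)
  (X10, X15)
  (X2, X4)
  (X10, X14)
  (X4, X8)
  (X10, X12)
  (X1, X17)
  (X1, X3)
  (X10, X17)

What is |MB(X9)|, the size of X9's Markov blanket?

9

Parents of X9: none.
Ch(X9) = {X13, X15, X17}.
For each child, the remaining parents (spouses of X9):
  X13's other parents are X3, X6, X11, X12.
  X15's other parents are X10, X11.
  X17's other parents are X1, X10, X12.
MB(X9) = {X1, X3, X6, X10, X11, X12, X13, X15, X17}, which has 9 nodes.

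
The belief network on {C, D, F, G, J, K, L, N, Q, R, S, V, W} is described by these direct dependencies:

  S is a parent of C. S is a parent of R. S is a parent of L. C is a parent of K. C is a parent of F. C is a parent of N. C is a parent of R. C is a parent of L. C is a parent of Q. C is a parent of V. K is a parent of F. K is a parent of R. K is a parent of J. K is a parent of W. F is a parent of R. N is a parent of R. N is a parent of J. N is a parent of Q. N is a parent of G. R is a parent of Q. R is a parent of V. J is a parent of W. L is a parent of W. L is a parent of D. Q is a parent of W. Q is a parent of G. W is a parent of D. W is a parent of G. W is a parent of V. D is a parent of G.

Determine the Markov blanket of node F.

{C, K, N, R, S}

By definition, MB(F) is built from F's parents, F's children, and the co-parents of F.
F has parents C, K.
Children of F: R.
Other parents of F's children:
  R also has parents C, K, N, S.
Taking the union gives {C, K, N, R, S}.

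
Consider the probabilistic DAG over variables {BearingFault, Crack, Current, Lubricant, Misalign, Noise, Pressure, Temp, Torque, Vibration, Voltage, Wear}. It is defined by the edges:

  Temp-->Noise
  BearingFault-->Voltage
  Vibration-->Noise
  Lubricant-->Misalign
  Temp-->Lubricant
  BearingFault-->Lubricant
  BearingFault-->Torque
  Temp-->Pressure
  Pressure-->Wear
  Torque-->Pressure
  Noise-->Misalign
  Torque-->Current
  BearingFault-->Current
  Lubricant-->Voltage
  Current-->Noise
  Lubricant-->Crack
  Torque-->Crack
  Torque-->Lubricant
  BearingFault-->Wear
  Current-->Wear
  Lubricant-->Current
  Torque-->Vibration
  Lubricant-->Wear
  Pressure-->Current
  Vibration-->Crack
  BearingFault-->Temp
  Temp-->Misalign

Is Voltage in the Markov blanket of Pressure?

Recall MB(v) = parents ∪ children ∪ spouses, where spouses are the other parents of v's children.
Pressure's children: Current, Wear.
Pa(Pressure) = {Temp, Torque}.
For each child, the remaining parents (spouses of Pressure):
  Current's other parents are BearingFault, Lubricant, Torque.
  Wear's other parents are BearingFault, Current, Lubricant.
MB(Pressure) = {BearingFault, Current, Lubricant, Temp, Torque, Wear}; Voltage is not in this set.

No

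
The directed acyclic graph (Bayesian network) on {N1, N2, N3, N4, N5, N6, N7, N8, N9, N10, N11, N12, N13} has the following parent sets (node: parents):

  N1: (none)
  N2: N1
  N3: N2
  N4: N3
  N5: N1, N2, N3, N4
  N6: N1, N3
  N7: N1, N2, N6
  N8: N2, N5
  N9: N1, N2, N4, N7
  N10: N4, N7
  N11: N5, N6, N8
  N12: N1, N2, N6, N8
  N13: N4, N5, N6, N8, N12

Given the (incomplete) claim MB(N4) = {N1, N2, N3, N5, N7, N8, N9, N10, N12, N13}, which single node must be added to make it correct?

N6

N4's parents: N3.
Ch(N4) = {N5, N9, N10, N13}.
Co-parents of N4 (other parents of its children):
  N5 also has parents N1, N2, N3.
  N9's other parents are N1, N2, N7.
  parents(N10) \ {N4} = {N7}.
  parents(N13) \ {N4} = {N5, N6, N8, N12}.
MB(N4) = {N1, N2, N3, N5, N6, N7, N8, N9, N10, N12, N13}.
Comparing with the claimed set, N6 is missing.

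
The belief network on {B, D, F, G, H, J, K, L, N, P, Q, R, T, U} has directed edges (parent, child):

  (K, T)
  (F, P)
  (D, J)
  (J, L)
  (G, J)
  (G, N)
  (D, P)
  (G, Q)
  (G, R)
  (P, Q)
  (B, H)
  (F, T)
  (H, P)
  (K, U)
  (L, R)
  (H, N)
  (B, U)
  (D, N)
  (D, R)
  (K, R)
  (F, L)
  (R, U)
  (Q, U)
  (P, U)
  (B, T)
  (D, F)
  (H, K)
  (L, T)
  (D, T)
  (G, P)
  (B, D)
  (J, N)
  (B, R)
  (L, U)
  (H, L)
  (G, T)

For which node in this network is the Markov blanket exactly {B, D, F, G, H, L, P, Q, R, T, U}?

K

The target node must have every member of {B, D, F, G, H, L, P, Q, R, T, U} as a parent, child, or co-parent, and no others.
Parents of K: H; children: R, T, U; co-parents: B, D, F, G, L, P, Q, R.
These exactly cover the given set, so the node is K.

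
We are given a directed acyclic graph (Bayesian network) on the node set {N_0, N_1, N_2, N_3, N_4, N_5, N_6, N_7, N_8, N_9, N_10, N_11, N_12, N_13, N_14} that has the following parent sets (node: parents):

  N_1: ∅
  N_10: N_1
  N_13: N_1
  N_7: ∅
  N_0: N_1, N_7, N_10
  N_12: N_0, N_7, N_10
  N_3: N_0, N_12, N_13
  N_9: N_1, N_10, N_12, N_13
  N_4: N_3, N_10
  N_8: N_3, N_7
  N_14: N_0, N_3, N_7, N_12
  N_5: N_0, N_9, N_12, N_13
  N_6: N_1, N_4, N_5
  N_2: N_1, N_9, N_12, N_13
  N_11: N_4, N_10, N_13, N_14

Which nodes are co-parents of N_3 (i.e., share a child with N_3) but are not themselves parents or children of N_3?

Children of N_3: N_4, N_8, N_14.
  parents(N_4) \ {N_3} = {N_10}.
  N_8 also has parent N_7.
  N_14's other parents are N_0, N_7, N_12.
Excluding nodes already adjacent to N_3 (N_0, N_4, N_8, N_12, N_13, N_14), the co-parent-only contribution is {N_7, N_10}.

{N_7, N_10}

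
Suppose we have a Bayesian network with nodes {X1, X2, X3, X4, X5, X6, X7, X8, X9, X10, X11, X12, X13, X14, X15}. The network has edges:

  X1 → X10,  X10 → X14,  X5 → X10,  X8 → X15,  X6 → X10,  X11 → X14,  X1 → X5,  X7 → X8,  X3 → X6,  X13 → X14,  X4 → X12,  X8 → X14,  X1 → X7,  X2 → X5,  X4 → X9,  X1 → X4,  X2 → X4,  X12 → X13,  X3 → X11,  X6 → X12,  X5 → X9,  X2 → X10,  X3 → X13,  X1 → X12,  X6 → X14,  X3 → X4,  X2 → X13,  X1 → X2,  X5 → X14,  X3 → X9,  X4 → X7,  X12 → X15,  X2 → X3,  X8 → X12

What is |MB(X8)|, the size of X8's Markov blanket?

11

X8's children: X12, X14, X15.
X8 has parent X7.
Other parents of X8's children:
  X12's other parents are X1, X4, X6.
  parents(X14) \ {X8} = {X5, X6, X10, X11, X13}.
  X15 also has parent X12.
MB(X8) = {X1, X4, X5, X6, X7, X10, X11, X12, X13, X14, X15}, which has 11 nodes.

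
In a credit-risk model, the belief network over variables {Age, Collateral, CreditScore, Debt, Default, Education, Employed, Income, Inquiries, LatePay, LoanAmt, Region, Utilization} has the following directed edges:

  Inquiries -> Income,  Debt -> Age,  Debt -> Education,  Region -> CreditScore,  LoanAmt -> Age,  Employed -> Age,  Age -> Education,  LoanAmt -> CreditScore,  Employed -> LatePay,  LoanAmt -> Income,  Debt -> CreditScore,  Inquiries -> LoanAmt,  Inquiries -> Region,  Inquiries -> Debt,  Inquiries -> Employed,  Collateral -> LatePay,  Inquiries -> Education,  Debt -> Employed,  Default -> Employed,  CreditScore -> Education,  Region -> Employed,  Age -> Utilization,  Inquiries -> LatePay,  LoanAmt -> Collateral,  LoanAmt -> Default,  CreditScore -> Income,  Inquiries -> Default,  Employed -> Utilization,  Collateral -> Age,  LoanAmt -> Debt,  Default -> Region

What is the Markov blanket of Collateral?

Recall MB(v) = parents ∪ children ∪ spouses, where spouses are the other parents of v's children.
Collateral's parents: LoanAmt.
Collateral has children Age, LatePay.
Co-parents of Collateral (other parents of its children):
  parents(Age) \ {Collateral} = {Debt, Employed, LoanAmt}.
  LatePay's other parents are Employed, Inquiries.
Union: {LoanAmt} ∪ {Age, LatePay} ∪ {Debt, Employed, Inquiries, LoanAmt} = {Age, Debt, Employed, Inquiries, LatePay, LoanAmt}.

{Age, Debt, Employed, Inquiries, LatePay, LoanAmt}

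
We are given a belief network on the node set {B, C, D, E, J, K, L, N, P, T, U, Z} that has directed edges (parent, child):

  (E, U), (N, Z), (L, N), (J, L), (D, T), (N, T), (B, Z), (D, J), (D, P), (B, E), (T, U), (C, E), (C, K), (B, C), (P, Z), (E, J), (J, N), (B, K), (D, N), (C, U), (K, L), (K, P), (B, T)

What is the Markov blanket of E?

{B, C, D, J, T, U}

By definition, MB(E) is built from E's parents, E's children, and the co-parents of E.
E's parents: B, C.
Children of E: J, U.
Other parents of E's children:
  J also has parent D.
  U also has parents C, T.
Union: {B, C} ∪ {J, U} ∪ {C, D, T} = {B, C, D, J, T, U}.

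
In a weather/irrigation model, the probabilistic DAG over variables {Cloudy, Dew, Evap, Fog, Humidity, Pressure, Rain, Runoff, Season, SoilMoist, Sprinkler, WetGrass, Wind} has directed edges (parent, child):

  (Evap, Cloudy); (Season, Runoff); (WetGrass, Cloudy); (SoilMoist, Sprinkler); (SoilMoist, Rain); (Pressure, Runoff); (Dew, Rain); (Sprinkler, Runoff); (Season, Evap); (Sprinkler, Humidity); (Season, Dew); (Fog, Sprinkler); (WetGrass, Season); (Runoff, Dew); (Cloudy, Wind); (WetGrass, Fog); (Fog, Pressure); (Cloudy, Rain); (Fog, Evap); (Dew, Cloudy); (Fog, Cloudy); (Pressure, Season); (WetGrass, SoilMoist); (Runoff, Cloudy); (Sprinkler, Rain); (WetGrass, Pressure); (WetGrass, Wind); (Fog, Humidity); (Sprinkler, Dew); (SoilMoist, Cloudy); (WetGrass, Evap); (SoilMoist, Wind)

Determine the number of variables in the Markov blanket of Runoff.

Parents of Runoff: Pressure, Season, Sprinkler.
Ch(Runoff) = {Cloudy, Dew}.
For each child, the remaining parents (spouses of Runoff):
  Dew: Season, Sprinkler
  Cloudy: Dew, Evap, Fog, SoilMoist, WetGrass
MB(Runoff) = {Cloudy, Dew, Evap, Fog, Pressure, Season, SoilMoist, Sprinkler, WetGrass}, which has 9 nodes.

9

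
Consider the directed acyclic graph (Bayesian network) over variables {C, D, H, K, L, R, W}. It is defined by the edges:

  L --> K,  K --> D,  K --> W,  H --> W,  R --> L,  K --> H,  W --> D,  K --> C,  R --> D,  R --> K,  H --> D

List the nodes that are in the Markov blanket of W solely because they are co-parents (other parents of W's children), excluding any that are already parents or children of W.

Children of W: D.
  D also has parents H, K, R.
Excluding nodes already adjacent to W (D, H, K), the co-parent-only contribution is {R}.

{R}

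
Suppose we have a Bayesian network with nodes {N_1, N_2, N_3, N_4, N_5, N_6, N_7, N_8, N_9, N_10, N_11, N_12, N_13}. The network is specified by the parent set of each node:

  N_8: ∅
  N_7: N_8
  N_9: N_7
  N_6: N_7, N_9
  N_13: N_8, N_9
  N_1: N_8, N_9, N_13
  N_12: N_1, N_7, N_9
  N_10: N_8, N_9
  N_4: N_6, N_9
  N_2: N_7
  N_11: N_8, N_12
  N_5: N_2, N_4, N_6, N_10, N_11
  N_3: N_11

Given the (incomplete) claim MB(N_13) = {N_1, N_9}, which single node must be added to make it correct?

N_13's parents: N_8, N_9.
N_13 has child N_1.
Other parents of N_13's children:
  N_1: N_8, N_9
MB(N_13) = {N_1, N_8, N_9}.
Comparing with the claimed set, N_8 is missing.

N_8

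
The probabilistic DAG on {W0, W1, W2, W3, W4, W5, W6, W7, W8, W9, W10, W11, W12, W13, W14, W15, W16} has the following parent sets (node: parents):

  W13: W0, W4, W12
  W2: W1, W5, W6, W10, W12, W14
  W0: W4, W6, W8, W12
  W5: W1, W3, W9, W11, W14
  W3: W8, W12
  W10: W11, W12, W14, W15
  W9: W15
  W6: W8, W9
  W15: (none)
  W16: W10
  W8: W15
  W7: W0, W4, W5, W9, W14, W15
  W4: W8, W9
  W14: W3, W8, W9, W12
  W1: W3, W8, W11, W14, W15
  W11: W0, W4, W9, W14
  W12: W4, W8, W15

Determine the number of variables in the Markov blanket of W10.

W10's children: W2, W16.
Pa(W10) = {W11, W12, W14, W15}.
Parents of each child, excluding W10:
  W16: no additional parents.
  W2 also has parents W1, W5, W6, W12, W14.
MB(W10) = {W1, W2, W5, W6, W11, W12, W14, W15, W16}, which has 9 nodes.

9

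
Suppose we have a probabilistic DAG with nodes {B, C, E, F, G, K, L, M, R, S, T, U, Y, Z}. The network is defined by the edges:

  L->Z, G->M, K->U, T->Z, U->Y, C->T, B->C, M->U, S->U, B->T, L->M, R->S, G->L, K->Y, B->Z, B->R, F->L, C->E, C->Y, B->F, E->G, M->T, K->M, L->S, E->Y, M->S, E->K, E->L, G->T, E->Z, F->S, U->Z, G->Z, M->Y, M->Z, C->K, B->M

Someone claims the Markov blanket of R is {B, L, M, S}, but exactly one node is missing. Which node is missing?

By definition, MB(R) is built from R's parents, R's children, and the co-parents of R.
Parents of R: B.
Ch(R) = {S}.
Parents of each child, excluding R:
  S: F, L, M
MB(R) = {B, F, L, M, S}.
Comparing with the claimed set, F is missing.

F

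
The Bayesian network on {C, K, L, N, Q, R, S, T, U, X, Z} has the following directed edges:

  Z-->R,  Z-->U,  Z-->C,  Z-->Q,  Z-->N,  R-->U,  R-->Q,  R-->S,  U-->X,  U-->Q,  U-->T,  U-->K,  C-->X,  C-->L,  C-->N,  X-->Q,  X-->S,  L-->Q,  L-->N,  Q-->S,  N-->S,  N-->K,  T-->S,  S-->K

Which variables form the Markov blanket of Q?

Recall MB(v) = parents ∪ children ∪ spouses, where spouses are the other parents of v's children.
Q has parents L, R, U, X, Z.
Q's children: S.
For each child, the remaining parents (spouses of Q):
  S's other parents are N, R, T, X.
MB(Q) = {L, N, R, S, T, U, X, Z}.

{L, N, R, S, T, U, X, Z}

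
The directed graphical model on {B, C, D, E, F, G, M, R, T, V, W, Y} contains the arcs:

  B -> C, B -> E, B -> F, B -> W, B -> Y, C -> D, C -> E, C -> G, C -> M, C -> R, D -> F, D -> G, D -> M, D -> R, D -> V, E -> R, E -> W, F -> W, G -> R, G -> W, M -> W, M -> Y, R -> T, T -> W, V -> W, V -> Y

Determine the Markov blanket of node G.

Pa(G) = {C, D}.
G has children R, W.
Parents of each child, excluding G:
  R's other parents are C, D, E.
  W also has parents B, E, F, M, T, V.
Taking the union gives {B, C, D, E, F, M, R, T, V, W}.

{B, C, D, E, F, M, R, T, V, W}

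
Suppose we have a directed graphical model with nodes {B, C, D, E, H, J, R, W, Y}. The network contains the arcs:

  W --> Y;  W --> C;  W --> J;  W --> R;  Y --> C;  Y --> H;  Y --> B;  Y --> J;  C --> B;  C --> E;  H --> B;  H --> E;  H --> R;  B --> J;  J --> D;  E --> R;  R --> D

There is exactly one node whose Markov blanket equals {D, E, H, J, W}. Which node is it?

R

The target node must have every member of {D, E, H, J, W} as a parent, child, or co-parent, and no others.
Parents of R: E, H, W; children: D; co-parents: J.
These exactly cover the given set, so the node is R.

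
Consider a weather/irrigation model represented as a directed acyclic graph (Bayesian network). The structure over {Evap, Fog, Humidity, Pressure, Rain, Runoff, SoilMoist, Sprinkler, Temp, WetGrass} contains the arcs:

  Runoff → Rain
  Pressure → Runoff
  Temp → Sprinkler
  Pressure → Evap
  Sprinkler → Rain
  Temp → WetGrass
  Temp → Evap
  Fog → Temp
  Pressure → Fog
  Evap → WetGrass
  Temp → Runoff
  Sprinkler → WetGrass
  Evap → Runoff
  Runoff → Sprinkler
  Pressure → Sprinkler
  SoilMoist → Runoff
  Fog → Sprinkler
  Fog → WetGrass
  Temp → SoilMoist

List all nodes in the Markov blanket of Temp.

{Evap, Fog, Pressure, Runoff, SoilMoist, Sprinkler, WetGrass}

Recall MB(v) = parents ∪ children ∪ spouses, where spouses are the other parents of v's children.
Temp's children: Evap, Runoff, SoilMoist, Sprinkler, WetGrass.
Pa(Temp) = {Fog}.
Co-parents of Temp (other parents of its children):
  SoilMoist has no other parent.
  Evap's other parent is Pressure.
  parents(Runoff) \ {Temp} = {Evap, Pressure, SoilMoist}.
  Sprinkler also has parents Fog, Pressure, Runoff.
  parents(WetGrass) \ {Temp} = {Evap, Fog, Sprinkler}.
Taking the union gives {Evap, Fog, Pressure, Runoff, SoilMoist, Sprinkler, WetGrass}.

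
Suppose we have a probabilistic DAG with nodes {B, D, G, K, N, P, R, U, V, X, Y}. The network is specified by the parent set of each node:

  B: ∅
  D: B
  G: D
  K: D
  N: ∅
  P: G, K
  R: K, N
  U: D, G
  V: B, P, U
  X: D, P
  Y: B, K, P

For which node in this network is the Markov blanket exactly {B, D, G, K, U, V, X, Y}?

P

The target node must have every member of {B, D, G, K, U, V, X, Y} as a parent, child, or co-parent, and no others.
Parents of P: G, K; children: V, X, Y; co-parents: B, D, K, U.
These exactly cover the given set, so the node is P.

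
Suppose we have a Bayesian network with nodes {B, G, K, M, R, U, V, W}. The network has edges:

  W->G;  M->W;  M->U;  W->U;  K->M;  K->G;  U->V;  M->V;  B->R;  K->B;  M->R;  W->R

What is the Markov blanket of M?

{B, K, R, U, V, W}

Parents of M: K.
M's children: R, U, V, W.
For each child, the remaining parents (spouses of M):
  W has no other parent.
  U's other parent is W.
  R also has parents B, W.
  V's other parent is U.
MB(M) = {B, K, R, U, V, W}.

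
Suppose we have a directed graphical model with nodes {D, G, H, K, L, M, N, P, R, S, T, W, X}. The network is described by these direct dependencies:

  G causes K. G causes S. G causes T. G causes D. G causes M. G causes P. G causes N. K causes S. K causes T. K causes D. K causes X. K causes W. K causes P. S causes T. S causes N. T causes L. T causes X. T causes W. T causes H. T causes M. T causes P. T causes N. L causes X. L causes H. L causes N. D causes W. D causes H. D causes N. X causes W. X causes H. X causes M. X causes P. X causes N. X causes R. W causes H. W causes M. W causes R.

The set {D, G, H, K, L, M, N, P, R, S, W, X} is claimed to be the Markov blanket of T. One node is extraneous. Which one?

T has parents G, K, S.
Children of T: H, L, M, N, P, W, X.
Co-parents of T (other parents of its children):
  L has no other parent.
  parents(X) \ {T} = {K, L}.
  W also has parents D, K, X.
  parents(H) \ {T} = {D, L, W, X}.
  M also has parents G, W, X.
  P's other parents are G, K, X.
  parents(N) \ {T} = {D, G, L, S, X}.
MB(T) = {D, G, H, K, L, M, N, P, S, W, X}.
R is neither a parent, child, nor co-parent of T, so it does not belong.

R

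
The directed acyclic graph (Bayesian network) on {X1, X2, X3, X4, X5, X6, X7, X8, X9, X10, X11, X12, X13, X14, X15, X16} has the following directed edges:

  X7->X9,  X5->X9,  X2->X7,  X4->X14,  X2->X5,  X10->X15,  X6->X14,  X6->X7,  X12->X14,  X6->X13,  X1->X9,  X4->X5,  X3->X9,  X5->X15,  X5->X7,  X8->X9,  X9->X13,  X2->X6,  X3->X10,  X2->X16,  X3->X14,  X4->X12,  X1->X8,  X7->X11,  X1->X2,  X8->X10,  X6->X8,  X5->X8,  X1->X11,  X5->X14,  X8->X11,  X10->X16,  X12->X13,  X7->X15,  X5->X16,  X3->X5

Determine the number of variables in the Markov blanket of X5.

13

A node's Markov blanket = Pa ∪ Ch ∪ (parents of Ch other than the node itself).
X5 has parents X2, X3, X4.
X5's children: X7, X8, X9, X14, X15, X16.
Parents of each child, excluding X5:
  X7's other parents are X2, X6.
  X8's other parents are X1, X6.
  X9 also has parents X1, X3, X7, X8.
  X14's other parents are X3, X4, X6, X12.
  parents(X15) \ {X5} = {X7, X10}.
  parents(X16) \ {X5} = {X2, X10}.
MB(X5) = {X1, X2, X3, X4, X6, X7, X8, X9, X10, X12, X14, X15, X16}, which has 13 nodes.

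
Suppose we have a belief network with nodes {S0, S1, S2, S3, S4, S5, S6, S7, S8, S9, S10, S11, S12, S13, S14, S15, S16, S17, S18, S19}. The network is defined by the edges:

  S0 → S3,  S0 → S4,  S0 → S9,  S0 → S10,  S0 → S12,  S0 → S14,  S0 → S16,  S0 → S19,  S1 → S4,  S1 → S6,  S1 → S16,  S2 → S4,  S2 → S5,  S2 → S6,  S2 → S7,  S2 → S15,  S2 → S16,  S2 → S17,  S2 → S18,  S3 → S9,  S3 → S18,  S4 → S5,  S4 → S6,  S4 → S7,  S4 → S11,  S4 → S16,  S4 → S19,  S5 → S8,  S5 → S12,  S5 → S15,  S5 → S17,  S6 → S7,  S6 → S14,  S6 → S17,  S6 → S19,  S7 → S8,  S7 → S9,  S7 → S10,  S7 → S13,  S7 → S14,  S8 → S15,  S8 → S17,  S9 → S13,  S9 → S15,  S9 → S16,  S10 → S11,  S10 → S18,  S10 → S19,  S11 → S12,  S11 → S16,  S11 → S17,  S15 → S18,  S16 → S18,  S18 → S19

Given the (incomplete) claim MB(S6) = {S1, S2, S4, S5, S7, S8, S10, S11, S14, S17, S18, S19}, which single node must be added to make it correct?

S0

Ch(S6) = {S7, S14, S17, S19}.
S6 has parents S1, S2, S4.
For each child, the remaining parents (spouses of S6):
  S7: S2, S4
  S14: S0, S7
  S17: S2, S5, S8, S11
  S19: S0, S4, S10, S18
MB(S6) = {S0, S1, S2, S4, S5, S7, S8, S10, S11, S14, S17, S18, S19}.
Comparing with the claimed set, S0 is missing.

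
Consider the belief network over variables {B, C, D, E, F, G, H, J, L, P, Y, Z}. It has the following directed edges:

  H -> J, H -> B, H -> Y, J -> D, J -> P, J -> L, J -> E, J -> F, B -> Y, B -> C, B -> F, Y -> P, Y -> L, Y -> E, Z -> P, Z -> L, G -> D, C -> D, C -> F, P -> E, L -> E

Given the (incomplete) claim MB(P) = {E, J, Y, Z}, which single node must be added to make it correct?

L

Recall MB(v) = parents ∪ children ∪ spouses, where spouses are the other parents of v's children.
Pa(P) = {J, Y, Z}.
P has child E.
For each child, the remaining parents (spouses of P):
  E: J, L, Y
MB(P) = {E, J, L, Y, Z}.
Comparing with the claimed set, L is missing.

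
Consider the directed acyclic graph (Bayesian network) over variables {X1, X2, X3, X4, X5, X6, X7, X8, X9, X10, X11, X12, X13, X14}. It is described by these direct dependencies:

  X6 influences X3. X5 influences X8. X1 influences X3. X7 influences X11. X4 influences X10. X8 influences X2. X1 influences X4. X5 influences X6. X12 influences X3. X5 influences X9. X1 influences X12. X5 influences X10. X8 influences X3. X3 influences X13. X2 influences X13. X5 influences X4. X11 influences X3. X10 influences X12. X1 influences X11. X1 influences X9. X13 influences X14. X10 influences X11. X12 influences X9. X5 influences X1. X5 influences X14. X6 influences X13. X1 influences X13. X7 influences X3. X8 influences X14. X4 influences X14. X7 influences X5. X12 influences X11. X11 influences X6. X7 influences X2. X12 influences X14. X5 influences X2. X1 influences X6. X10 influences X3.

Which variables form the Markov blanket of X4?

A node's Markov blanket = Pa ∪ Ch ∪ (parents of Ch other than the node itself).
X4's parents: X1, X5.
Children of X4: X10, X14.
Parents of each child, excluding X4:
  X10: X5
  X14: X5, X8, X12, X13
Union: {X1, X5} ∪ {X10, X14} ∪ {X5, X8, X12, X13} = {X1, X5, X8, X10, X12, X13, X14}.

{X1, X5, X8, X10, X12, X13, X14}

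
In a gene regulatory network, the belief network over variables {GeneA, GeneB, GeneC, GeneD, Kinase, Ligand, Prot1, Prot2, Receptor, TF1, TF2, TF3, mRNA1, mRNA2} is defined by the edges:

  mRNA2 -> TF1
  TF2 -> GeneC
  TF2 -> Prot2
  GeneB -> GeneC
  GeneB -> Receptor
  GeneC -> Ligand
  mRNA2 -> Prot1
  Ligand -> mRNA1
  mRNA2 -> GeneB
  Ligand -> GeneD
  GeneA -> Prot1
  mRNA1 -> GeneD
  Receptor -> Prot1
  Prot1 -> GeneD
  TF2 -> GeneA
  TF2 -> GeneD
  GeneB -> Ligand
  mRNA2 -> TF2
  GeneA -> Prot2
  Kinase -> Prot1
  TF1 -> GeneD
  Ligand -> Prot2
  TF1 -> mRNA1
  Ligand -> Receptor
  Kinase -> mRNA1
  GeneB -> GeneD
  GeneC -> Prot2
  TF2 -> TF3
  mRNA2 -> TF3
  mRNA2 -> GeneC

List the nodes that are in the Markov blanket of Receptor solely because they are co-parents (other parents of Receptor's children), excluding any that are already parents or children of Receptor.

Children of Receptor: Prot1.
  Prot1's other parents are GeneA, Kinase, mRNA2.
Excluding nodes already adjacent to Receptor (GeneB, Ligand, Prot1), the co-parent-only contribution is {GeneA, Kinase, mRNA2}.

{GeneA, Kinase, mRNA2}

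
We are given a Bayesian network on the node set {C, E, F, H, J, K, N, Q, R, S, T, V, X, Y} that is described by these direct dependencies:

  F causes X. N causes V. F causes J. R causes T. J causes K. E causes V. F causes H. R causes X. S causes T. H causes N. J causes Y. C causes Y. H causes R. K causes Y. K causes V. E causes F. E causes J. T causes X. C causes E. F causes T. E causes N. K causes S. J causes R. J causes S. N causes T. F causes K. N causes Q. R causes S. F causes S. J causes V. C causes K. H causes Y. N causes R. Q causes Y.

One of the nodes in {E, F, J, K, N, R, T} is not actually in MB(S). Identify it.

Ch(S) = {T}.
Parents of S: F, J, K, R.
Parents of each child, excluding S:
  T: F, N, R
MB(S) = {F, J, K, N, R, T}.
E is neither a parent, child, nor co-parent of S, so it does not belong.

E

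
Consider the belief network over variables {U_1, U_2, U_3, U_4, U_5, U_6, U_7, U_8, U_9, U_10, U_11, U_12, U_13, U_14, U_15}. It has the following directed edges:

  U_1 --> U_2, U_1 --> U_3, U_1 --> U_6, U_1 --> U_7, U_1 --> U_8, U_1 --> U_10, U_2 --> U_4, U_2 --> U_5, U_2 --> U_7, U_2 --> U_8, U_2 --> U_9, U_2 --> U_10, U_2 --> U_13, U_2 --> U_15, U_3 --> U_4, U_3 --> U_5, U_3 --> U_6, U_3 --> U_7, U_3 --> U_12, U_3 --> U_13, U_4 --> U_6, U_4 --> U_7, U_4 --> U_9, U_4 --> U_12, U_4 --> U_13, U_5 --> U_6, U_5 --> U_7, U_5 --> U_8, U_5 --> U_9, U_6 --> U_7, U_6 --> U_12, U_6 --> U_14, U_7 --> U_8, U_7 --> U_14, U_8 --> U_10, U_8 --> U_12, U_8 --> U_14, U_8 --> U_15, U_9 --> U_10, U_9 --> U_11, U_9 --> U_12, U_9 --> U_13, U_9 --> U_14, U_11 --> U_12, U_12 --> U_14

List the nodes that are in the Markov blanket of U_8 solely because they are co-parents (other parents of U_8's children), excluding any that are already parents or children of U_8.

{U_3, U_4, U_6, U_9, U_11}

Children of U_8: U_10, U_12, U_14, U_15.
  U_10: U_1, U_2, U_9
  U_12: U_3, U_4, U_6, U_9, U_11
  U_14: U_6, U_7, U_9, U_12
  U_15: U_2
Excluding nodes already adjacent to U_8 (U_1, U_2, U_5, U_7, U_10, U_12, U_14, U_15), the co-parent-only contribution is {U_3, U_4, U_6, U_9, U_11}.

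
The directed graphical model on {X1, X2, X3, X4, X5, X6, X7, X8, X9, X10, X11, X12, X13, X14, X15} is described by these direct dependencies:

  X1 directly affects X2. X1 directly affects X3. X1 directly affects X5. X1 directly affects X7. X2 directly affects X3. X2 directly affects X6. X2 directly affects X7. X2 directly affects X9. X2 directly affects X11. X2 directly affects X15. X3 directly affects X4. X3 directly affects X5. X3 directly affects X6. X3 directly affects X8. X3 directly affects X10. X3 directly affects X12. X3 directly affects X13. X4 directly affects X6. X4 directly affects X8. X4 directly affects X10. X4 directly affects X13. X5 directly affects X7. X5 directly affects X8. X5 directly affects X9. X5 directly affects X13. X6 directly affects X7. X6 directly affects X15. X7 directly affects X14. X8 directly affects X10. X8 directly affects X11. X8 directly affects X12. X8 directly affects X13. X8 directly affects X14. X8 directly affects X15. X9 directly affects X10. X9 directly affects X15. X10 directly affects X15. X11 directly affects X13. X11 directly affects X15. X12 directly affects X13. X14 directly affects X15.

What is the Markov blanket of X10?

{X2, X3, X4, X6, X8, X9, X11, X14, X15}

Pa(X10) = {X3, X4, X8, X9}.
Ch(X10) = {X15}.
Other parents of X10's children:
  parents(X15) \ {X10} = {X2, X6, X8, X9, X11, X14}.
Union: {X3, X4, X8, X9} ∪ {X15} ∪ {X2, X6, X8, X9, X11, X14} = {X2, X3, X4, X6, X8, X9, X11, X14, X15}.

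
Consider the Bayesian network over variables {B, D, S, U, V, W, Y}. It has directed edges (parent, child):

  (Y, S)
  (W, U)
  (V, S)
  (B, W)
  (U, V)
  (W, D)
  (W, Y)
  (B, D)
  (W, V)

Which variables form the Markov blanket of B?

{D, W}

Ch(B) = {D, W}.
B has no parents.
Other parents of B's children:
  W: —
  D: W
MB(B) = {D, W}.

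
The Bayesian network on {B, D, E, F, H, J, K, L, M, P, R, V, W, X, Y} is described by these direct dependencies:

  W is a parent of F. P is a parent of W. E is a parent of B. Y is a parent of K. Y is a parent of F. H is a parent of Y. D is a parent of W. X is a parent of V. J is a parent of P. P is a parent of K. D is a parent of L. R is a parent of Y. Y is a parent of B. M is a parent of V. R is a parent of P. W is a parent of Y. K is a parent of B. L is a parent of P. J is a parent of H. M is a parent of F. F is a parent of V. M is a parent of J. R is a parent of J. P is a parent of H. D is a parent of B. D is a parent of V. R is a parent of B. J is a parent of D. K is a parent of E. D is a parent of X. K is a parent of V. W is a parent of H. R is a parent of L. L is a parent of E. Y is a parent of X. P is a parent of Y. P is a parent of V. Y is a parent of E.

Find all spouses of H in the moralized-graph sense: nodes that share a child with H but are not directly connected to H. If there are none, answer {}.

Children of H: Y.
  Y's other parents are P, R, W.
Excluding nodes already adjacent to H (J, P, W, Y), the co-parent-only contribution is {R}.

{R}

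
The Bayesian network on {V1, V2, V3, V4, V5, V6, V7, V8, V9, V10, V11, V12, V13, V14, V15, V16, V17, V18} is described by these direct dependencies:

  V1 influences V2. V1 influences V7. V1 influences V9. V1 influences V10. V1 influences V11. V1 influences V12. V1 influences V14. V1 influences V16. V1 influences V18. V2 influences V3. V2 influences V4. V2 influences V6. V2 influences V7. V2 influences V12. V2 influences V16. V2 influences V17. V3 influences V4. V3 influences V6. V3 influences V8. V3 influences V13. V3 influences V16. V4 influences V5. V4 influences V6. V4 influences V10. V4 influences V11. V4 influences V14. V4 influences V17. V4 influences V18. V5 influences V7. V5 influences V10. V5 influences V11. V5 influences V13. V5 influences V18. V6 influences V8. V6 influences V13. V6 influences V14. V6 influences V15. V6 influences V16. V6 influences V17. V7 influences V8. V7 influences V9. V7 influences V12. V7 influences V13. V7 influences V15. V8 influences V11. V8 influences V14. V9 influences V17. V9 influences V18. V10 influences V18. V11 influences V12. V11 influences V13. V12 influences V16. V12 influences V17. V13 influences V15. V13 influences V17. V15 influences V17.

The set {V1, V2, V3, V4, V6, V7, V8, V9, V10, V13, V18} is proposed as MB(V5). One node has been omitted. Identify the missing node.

The Markov blanket of a node is its parents, its children, and the other parents of its children.
Parents of V5: V4.
Ch(V5) = {V7, V10, V11, V13, V18}.
Co-parents of V5 (other parents of its children):
  V7 also has parents V1, V2.
  parents(V10) \ {V5} = {V1, V4}.
  V11 also has parents V1, V4, V8.
  V13 also has parents V3, V6, V7, V11.
  V18's other parents are V1, V4, V9, V10.
MB(V5) = {V1, V2, V3, V4, V6, V7, V8, V9, V10, V11, V13, V18}.
Comparing with the claimed set, V11 is missing.

V11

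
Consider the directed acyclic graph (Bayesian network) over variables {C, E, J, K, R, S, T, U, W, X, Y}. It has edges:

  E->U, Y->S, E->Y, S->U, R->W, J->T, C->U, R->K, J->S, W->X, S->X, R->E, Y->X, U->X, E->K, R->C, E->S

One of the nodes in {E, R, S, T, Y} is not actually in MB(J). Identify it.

R

J has no parents.
J has children S, T.
Parents of each child, excluding J:
  S: E, Y
  T: —
MB(J) = {E, S, T, Y}.
R is neither a parent, child, nor co-parent of J, so it does not belong.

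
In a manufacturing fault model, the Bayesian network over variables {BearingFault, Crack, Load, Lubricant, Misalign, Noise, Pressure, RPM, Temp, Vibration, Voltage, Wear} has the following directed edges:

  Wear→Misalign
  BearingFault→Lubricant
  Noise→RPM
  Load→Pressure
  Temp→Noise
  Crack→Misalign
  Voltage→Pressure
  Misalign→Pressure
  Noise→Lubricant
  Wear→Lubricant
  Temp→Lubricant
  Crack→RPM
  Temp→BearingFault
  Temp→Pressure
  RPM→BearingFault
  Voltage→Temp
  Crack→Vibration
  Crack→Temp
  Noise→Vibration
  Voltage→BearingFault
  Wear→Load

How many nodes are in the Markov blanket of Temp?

10

Temp's parents: Crack, Voltage.
Temp's children: BearingFault, Lubricant, Noise, Pressure.
Other parents of Temp's children:
  Pressure: Load, Misalign, Voltage
  Noise: —
  BearingFault: RPM, Voltage
  Lubricant: BearingFault, Noise, Wear
MB(Temp) = {BearingFault, Crack, Load, Lubricant, Misalign, Noise, Pressure, RPM, Voltage, Wear}, which has 10 nodes.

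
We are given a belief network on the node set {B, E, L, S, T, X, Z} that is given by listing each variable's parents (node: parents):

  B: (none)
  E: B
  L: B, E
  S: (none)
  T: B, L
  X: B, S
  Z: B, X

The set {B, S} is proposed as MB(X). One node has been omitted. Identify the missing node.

By definition, MB(X) is built from X's parents, X's children, and the co-parents of X.
X has parents B, S.
X has child Z.
For each child, the remaining parents (spouses of X):
  parents(Z) \ {X} = {B}.
MB(X) = {B, S, Z}.
Comparing with the claimed set, Z is missing.

Z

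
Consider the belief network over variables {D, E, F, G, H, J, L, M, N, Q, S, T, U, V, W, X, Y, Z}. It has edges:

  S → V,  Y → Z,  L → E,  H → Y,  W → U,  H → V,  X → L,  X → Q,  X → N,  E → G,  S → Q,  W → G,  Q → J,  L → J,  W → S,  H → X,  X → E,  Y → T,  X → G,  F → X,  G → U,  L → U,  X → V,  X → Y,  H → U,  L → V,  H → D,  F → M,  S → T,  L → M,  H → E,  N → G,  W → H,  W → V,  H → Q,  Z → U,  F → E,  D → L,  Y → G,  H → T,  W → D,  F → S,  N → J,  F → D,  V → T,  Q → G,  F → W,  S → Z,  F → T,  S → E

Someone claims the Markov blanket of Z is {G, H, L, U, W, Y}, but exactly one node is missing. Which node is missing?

S

A node's Markov blanket = Pa ∪ Ch ∪ (parents of Ch other than the node itself).
Ch(Z) = {U}.
Z has parents S, Y.
Parents of each child, excluding Z:
  U: G, H, L, W
MB(Z) = {G, H, L, S, U, W, Y}.
Comparing with the claimed set, S is missing.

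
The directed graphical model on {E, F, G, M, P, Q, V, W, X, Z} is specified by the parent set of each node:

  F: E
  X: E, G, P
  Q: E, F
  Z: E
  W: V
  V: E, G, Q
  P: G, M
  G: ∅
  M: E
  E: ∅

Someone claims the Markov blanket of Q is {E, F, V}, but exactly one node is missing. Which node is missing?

Q's children: V.
Pa(Q) = {E, F}.
Parents of each child, excluding Q:
  V also has parents E, G.
MB(Q) = {E, F, G, V}.
Comparing with the claimed set, G is missing.

G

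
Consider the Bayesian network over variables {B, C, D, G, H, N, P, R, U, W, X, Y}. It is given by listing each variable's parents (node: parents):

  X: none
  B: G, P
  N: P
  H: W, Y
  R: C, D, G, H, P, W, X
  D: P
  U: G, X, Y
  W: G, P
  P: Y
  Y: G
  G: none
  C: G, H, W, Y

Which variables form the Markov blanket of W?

{C, D, G, H, P, R, X, Y}

W's children: C, H, R.
W's parents: G, P.
Parents of each child, excluding W:
  parents(H) \ {W} = {Y}.
  C's other parents are G, H, Y.
  parents(R) \ {W} = {C, D, G, H, P, X}.
MB(W) = {C, D, G, H, P, R, X, Y}.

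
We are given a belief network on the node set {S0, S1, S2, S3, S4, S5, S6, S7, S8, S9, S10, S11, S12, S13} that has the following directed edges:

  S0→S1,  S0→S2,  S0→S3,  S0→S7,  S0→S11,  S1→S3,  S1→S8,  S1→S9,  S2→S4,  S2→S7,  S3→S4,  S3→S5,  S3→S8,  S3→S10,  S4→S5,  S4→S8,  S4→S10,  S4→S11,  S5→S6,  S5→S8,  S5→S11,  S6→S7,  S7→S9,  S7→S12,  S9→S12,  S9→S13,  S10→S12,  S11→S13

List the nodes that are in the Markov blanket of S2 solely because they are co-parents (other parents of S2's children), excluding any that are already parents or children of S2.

{S3, S6}

Children of S2: S4, S7.
  S4's other parent is S3.
  S7's other parents are S0, S6.
Excluding nodes already adjacent to S2 (S0, S4, S7), the co-parent-only contribution is {S3, S6}.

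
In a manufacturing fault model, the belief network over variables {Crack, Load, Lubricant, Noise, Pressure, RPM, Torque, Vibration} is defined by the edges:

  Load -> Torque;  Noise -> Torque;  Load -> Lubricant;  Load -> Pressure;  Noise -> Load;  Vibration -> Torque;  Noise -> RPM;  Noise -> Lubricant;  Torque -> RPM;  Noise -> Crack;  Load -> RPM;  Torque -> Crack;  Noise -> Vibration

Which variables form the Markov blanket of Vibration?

{Load, Noise, Torque}

The Markov blanket of a node is its parents, its children, and the other parents of its children.
Vibration has parent Noise.
Ch(Vibration) = {Torque}.
Other parents of Vibration's children:
  Torque's other parents are Load, Noise.
Union: {Noise} ∪ {Torque} ∪ {Load, Noise} = {Load, Noise, Torque}.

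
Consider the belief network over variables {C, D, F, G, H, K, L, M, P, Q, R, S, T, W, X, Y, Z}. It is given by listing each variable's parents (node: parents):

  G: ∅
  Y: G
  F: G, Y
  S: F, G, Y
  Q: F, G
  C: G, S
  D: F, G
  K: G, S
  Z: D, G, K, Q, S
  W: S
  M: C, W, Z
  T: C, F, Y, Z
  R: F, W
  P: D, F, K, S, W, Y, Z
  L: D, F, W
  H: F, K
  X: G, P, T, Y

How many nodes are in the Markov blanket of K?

10

The Markov blanket of a node is its parents, its children, and the other parents of its children.
K's children: H, P, Z.
Parents of K: G, S.
Co-parents of K (other parents of its children):
  parents(Z) \ {K} = {D, G, Q, S}.
  P's other parents are D, F, S, W, Y, Z.
  H's other parent is F.
MB(K) = {D, F, G, H, P, Q, S, W, Y, Z}, which has 10 nodes.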